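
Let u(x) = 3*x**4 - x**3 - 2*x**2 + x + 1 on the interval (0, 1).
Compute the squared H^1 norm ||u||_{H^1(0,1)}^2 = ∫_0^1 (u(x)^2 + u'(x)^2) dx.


||u||_{H^1}^2 = 99/20

The H^1 norm (squared) on an interval (0, L) is
  ||u||_{H^1}^2 = ∫_0^L u(x)^2 dx + ∫_0^L u'(x)^2 dx.
Compute u'(x) = 12*x**3 - 3*x**2 - 4*x + 1.
Then u(x)^2 = 9*x**8 - 6*x**7 - 11*x**6 + 10*x**5 + 8*x**4 - 6*x**3 - 3*x**2 + 2*x + 1 and u'(x)^2 = 144*x**6 - 72*x**5 - 87*x**4 + 48*x**3 + 10*x**2 - 8*x + 1.
Integrate each monomial from 0 to 1 using ∫_0^1 c·x^n dx = c·1^(n+1)/(n+1):
  ∫_0^1 u(x)^2 dx = ∫_0^1 (9*x^8 - 6*x^7 - 11*x^6 + 10*x^5 + 8*x^4 - 6*x^3 - 3*x^2 + 2*x + 1) dx. Term by term:
    ∫_0^1 9*x^8 dx = 1;  ∫_0^1 -6*x^7 dx = -3/4;  ∫_0^1 -11*x^6 dx = -11/7;
    ∫_0^1 10*x^5 dx = 5/3;  ∫_0^1 8*x^4 dx = 8/5;  ∫_0^1 -6*x^3 dx = -3/2;
    ∫_0^1 -3*x^2 dx = -1;  ∫_0^1 2*x dx = 1;  ∫_0^1 1 dx = 1.
  Sum: 1 − 3/4 − 11/7 + 5/3 + 8/5 − 3/2 − 1 + 1 + 1 = 607/420.
  ∫_0^1 u'(x)^2 dx = ∫_0^1 (144*x^6 - 72*x^5 - 87*x^4 + 48*x^3 + 10*x^2 - 8*x + 1) dx. Term by term:
    ∫_0^1 144*x^6 dx = 144/7;  ∫_0^1 -72*x^5 dx = -12;  ∫_0^1 -87*x^4 dx = -87/5;
    ∫_0^1 48*x^3 dx = 12;  ∫_0^1 10*x^2 dx = 10/3;  ∫_0^1 -8*x dx = -4;
    ∫_0^1 1 dx = 1.
  Sum: 144/7 − 12 − 87/5 + 12 + 10/3 − 4 + 1 = 368/105.
Adding: ||u||_{H^1}^2 = 607/420 + 368/105 = 99/20.


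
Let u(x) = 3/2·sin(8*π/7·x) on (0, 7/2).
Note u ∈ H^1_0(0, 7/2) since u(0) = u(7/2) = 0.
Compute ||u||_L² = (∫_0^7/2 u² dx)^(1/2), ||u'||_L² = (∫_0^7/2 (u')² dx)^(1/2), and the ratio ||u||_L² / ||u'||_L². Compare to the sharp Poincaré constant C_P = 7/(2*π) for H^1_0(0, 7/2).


||u||_L² / ||u'||_L² = 7/(8*π) < C_P = 7/(2*π).

u(x) = 3/2·sin(8*π/7·x), so u'(x) = 12*π*cos(8*π*x/7)/7.
Writing u(x) = A·sin(kπx/L) with A = 3/2 and k = 4, use ∫_0^L sin²(kπx/L) dx = L/2 and ∫_0^L cos²(kπx/L) dx = L/2.
u² = 9/4·sin²(8*π/7·x) and (u')² = 144*π^2/49·cos²(8*π/7·x), and each of sin², cos² integrates to L/2 = 7/4 over (0, 7/2).
∫_0^7/2 u² dx = 63/16, so ||u||_L² = 3*sqrt(7)/4.
∫_0^7/2 (u')² dx = 36*π^2/7, so ||u'||_L² = 6*sqrt(7)*π/7.
Ratio ||u||_L² / ||u'||_L² = 7/(8*π).
Sharp Poincaré constant on H^1_0(0, 7/2) is C_P = L/π = 7/(2*π), achieved by sin(2*π/7·x).
This is the k = 4 harmonic; the ratio L/(kπ) is strictly less than C_P = L/π, consistent with the sharp inequality ||u||_L² ≤ C_P ||u'||_L².


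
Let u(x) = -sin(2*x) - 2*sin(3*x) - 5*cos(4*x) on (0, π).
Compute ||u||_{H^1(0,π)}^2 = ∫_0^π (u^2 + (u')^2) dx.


||u||_{H^1(0,π)}^2 = -2040/7 + 235*π

u'(x) = 20*sin(4*x) - 2*cos(2*x) - 6*cos(3*x).
Expand u² and (u')² and integrate term by term on (0, π), using: for integers n ≥ 1, ∫_0^π sin²(nx) dx = ∫_0^π cos²(nx) dx = π/2; for n ≠ n', ∫_0^π sin(nx)sin(n'x) dx = ∫_0^π cos(nx)cos(n'x) dx = 0; and by product-to-sum, ∫_0^π sin(nx)cos(n'x) dx = ½∫_0^π [sin((n+n')x) + sin((n−n')x)] dx, which is 0 when n+n' is even and 2n/(n²−n'²) when n+n' is odd (it need not vanish on (0, π)).
  u² squared terms: (-1)²·∫sin(2x)² dx = 1·π/2 = π/2;  (-5)²·∫cos(4x)² dx = 25·π/2 = 25*π/2;  (-2)²·∫sin(3x)² dx = 4·π/2 = 2*π.
  u² cross terms: 2·(-1)·(-5)·∫sin(2x)·cos(4x) dx = 10·(0) = 0;  2·(-1)·(-2)·∫sin(2x)·sin(3x) dx = 4·(0) = 0;  2·(-5)·(-2)·∫cos(4x)·sin(3x) dx = 20·(-6/7) = -120/7.
  So ∫_0^π u² dx = π/2 + 25*π/2 + 2*π + 0 + 0 − 120/7 = -120/7 + 15*π.
  (u')² squared terms: (-6)²·∫cos(3x)² dx = 36·π/2 = 18*π;  (-2)²·∫cos(2x)² dx = 4·π/2 = 2*π;  (20)²·∫sin(4x)² dx = 400·π/2 = 200*π.
  (u')² cross terms: 2·(-6)·(-2)·∫cos(3x)·cos(2x) dx = 24·(0) = 0;  2·(-6)·(20)·∫cos(3x)·sin(4x) dx = -240·(8/7) = -1920/7;  2·(-2)·(20)·∫cos(2x)·sin(4x) dx = -80·(0) = 0.
  So ∫_0^π (u')² dx = 18*π + 2*π + 200*π + 0 − 1920/7 + 0 = -1920/7 + 220*π.
||u||_{H^1}^2 = (-120/7 + 15*π) + (-1920/7 + 220*π) = -2040/7 + 235*π.


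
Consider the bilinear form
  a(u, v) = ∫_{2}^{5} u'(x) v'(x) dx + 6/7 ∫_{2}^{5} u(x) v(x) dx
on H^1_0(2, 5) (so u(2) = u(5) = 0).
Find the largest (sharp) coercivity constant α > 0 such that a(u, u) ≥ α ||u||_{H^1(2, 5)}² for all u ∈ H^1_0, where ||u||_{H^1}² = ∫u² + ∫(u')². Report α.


α = (54/7 + π^2)/(9 + π^2)

Coercivity of a(·,·) on H^1_0(2, 5) means a(u, u) ≥ α ||u||_{H^1}² for every u ∈ H^1_0.
The interval has length L = 3, and Poincaré/coercivity depend only on L. Here a(u, u) = ∫(u')² + (6/7)·∫u².
Here 0 < c = 6/7 < 1. The condition a(u,u) ≥ α||u||_{H^1}² reads (1−α)∫(u')² ≥ (α−c)∫u². Any admissible α is ≤ 1 (rapidly oscillating u have ∫u²/∫(u')² → 0), and α = 1 would force 0 ≥ (1−c)∫u², impossible since c < 1; so 1−α > 0. By the sharp Poincaré inequality on H^1_0 of an interval of length L, ∫(u')² ≥ (π/L)²∫u² with equality for the first sine mode sin(π(x−x₀)/L) (x₀ the left endpoint), so the inequality holds for all u iff (1−α)(π/L)² ≥ α − c, i.e. α ≤ ((π/L)² + c)/((π/L)² + 1) = (1 + c(L/π)²)/(1 + (L/π)²). With (π/L)² = π^2/9 and c = 6/7, the largest admissible constant is α = ((π/L)² + c)/((π/L)² + 1).
Simplifying, α = (54/7 + π^2)/(9 + π^2).


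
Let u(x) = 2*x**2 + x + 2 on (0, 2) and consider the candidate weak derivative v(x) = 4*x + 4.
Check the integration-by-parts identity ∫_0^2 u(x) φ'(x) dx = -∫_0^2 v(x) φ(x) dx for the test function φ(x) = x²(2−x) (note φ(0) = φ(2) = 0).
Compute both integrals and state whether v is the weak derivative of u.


LHS = -116/15, RHS = -176/15. No, v is not the weak derivative of u.

u(x) = 2*x**2 + x + 2, classical derivative u'(x) = 4*x + 1.
φ(x) = x²(2−x), so φ'(x) = x*(4 - 3*x).
Note φ(0) = φ(2) = 0, so the boundary term u·φ vanishes.
LHS = ∫_0^2 u(x) φ'(x) dx = ∫_0^2 (-6*x^4 + 5*x^3 - 2*x^2 + 8*x) dx. Term by term:
  ∫_0^2 -6*x^4 dx = -192/5;  ∫_0^2 5*x^3 dx = 20;  ∫_0^2 -2*x^2 dx = -16/3;
  ∫_0^2 8*x dx = 16.
Sum: -192/5 + 20 − 16/3 + 16 = -116/15.
So LHS = -116/15.
∫_0^2 v(x) φ(x) dx = ∫_0^2 (-4*x^4 + 4*x^3 + 8*x^2) dx. Term by term:
  ∫_0^2 -4*x^4 dx = -128/5;  ∫_0^2 4*x^3 dx = 16;  ∫_0^2 8*x^2 dx = 64/3.
Sum: -128/5 + 16 + 64/3 = 176/15.
So RHS = -∫_0^2 v(x) φ(x) dx = -176/15.
LHS − RHS = 4 ≠ 0, so the identity fails.
(For a valid weak derivative the identity must hold for EVERY test function, in particular this one. The failure shows v is NOT the weak derivative of u.)
Correct weak derivative would be u'(x) = 4*x + 1.


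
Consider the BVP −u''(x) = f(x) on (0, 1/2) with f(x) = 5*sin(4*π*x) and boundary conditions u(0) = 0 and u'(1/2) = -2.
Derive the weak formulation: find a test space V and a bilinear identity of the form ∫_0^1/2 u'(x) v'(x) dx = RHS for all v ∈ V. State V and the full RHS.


V = {v ∈ H^1(0, 1/2) : v(0) = 0} (test functions vanish at x = 0 where u is specified); weak form: ∫_0^1/2 u'v' dx = ∫_0^1/2 (5*sin(4*π*x)) v dx − 2·v(1/2) for all v ∈ V.

Multiply both sides by a test function v and integrate from 0 to 1/2:
  ∫_0^1/2 −u''(x) v(x) dx = ∫_0^1/2 f(x) v(x) dx.
Integrate the LHS by parts once:
  ∫_0^1/2 −u'' v dx = −[u'(x) v(x)]_0^1/2 + ∫_0^1/2 u'(x) v'(x) dx.
Thus ∫_0^1/2 u'(x) v'(x) dx = ∫_0^1/2 f(x) v(x) dx + [u'(x) v(x)]_0^1/2.
Choose V so that boundary terms are either known or forced to vanish.
Mixed BC: u(0) = 0 (Dirichlet) and u'(1/2) = -2 (Neumann). Define V = {v ∈ H^1(0, 1/2) : v(0) = 0}. Then [u' v]_0^1/2 = u'(1/2)·v(1/2) − u'(0)·0 = − 2·v(1/2).
Weak formulation: find u (satisfying any essential BC) such that ∫_0^1/2 u'(x) v'(x) dx = ∫_0^1/2 f v dx − 2·v(1/2) for all v ∈ V (Dirichlet at 0 absorbed into V; Neumann datum at x = 1/2 contributes the boundary term).
Substituting f(x) = 5*sin(4*π*x), the right-hand side is ∫_0^1/2 (5*sin(4*π*x)) v dx − 2·v(1/2).


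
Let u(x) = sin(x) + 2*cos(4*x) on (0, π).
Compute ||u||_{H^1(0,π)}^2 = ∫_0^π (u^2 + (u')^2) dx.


||u||_{H^1(0,π)}^2 = -136/15 + 35*π

u'(x) = -8*sin(4*x) + cos(x).
Expand u² and (u')² and integrate term by term on (0, π), using: for integers n ≥ 1, ∫_0^π sin²(nx) dx = ∫_0^π cos²(nx) dx = π/2; for n ≠ n', ∫_0^π sin(nx)sin(n'x) dx = ∫_0^π cos(nx)cos(n'x) dx = 0; and by product-to-sum, ∫_0^π sin(nx)cos(n'x) dx = ½∫_0^π [sin((n+n')x) + sin((n−n')x)] dx, which is 0 when n+n' is even and 2n/(n²−n'²) when n+n' is odd (it need not vanish on (0, π)).
  u² squared terms: (2)²·∫cos(4x)² dx = 4·π/2 = 2*π;  (1)²·∫sin(x)² dx = 1·π/2 = π/2.
  u² cross terms: 2·(2)·(1)·∫cos(4x)·sin(x) dx = 4·(-2/15) = -8/15.
  So ∫_0^π u² dx = 2*π + π/2 − 8/15 = -8/15 + 5*π/2.
  (u')² squared terms: (-8)²·∫sin(4x)² dx = 64·π/2 = 32*π;  (1)²·∫cos(x)² dx = 1·π/2 = π/2.
  (u')² cross terms: 2·(-8)·(1)·∫sin(4x)·cos(x) dx = -16·(8/15) = -128/15.
  So ∫_0^π (u')² dx = 32*π + π/2 − 128/15 = -128/15 + 65*π/2.
||u||_{H^1}^2 = (-8/15 + 5*π/2) + (-128/15 + 65*π/2) = -136/15 + 35*π.


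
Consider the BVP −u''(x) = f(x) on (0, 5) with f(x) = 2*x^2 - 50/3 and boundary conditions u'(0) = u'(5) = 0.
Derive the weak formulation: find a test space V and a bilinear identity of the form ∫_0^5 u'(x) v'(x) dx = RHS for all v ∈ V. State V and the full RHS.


V = H^1(0, 5) (no boundary constraint on v; u is determined up to an additive constant); weak form: ∫_0^5 u'v' dx = ∫_0^5 (2*x^2 - 50/3) v dx for all v ∈ V.

Multiply both sides by a test function v and integrate from 0 to 5:
  ∫_0^5 −u''(x) v(x) dx = ∫_0^5 f(x) v(x) dx.
Integrate the LHS by parts once:
  ∫_0^5 −u'' v dx = −[u'(x) v(x)]_0^5 + ∫_0^5 u'(x) v'(x) dx.
Thus ∫_0^5 u'(x) v'(x) dx = ∫_0^5 f(x) v(x) dx + [u'(x) v(x)]_0^5.
Choose V so that boundary terms are either known or forced to vanish.
u has homogeneous Neumann: u'(0) = u'(5) = 0. So [u' v]_0^5 = 0·v(5) − 0·v(0) = 0 for any v; take V = H^1(0, 5).
Weak formulation: find u (satisfying any essential BC) such that ∫_0^5 u'(x) v'(x) dx = ∫_0^5 f v dx for all v ∈ V (homogeneous Neumann, so boundary terms vanish).
Substituting f(x) = 2*x^2 - 50/3, the right-hand side is ∫_0^5 (2*x^2 - 50/3) v dx.
Compatibility check (pure Neumann): taking v ≡ 1 ∈ V gives 0 = ∫_0^5 f dx + (0) − (0), i.e. ∫_0^5 f dx must equal u'(0) − u'(5) = 0. Indeed ∫_0^5 (2*x^2 - 50/3) dx = 0, so the data are compatible. The solution is then unique only up to an additive constant (fix it e.g. by requiring ∫_0^5 u dx = 0).


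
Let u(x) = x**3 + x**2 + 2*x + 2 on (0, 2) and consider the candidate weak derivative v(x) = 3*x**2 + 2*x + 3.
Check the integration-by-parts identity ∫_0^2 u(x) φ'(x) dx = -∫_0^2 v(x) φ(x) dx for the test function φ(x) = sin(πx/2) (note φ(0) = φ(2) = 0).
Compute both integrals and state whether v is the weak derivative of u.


LHS = -40/π + 96/π^3, RHS = -44/π + 96/π^3. No, v is not the weak derivative of u.

u(x) = x**3 + x**2 + 2*x + 2, classical derivative u'(x) = 3*x**2 + 2*x + 2.
φ(x) = sin(πx/2), so φ'(x) = π*cos(π*x/2)/2.
Note φ(0) = φ(2) = 0, so the boundary term u·φ vanishes.
LHS = ∫_0^2 u(x) φ'(x) dx = ∫_0^2 (π*x^3*cos(π*x/2)/2 + π*x^2*cos(π*x/2)/2 + π*x*cos(π*x/2) + π*cos(π*x/2)) dx. Term by term:
  ∫_0^2 π*cos(π*x/2) dx = 0;  ∫_0^2 π*x*cos(π*x/2) dx = -8/π;  ∫_0^2 π*x^2*cos(π*x/2)/2 dx = -8/π;
  ∫_0^2 π*x^3*cos(π*x/2)/2 dx = -24/π + 96/π^3.
Sum: 0 − 8/π − 8/π + -24/π + 96/π^3 = -40/π + 96/π^3.
So LHS = -40/π + 96/π^3.
∫_0^2 v(x) φ(x) dx = ∫_0^2 (3*x^2*sin(π*x/2) + 2*x*sin(π*x/2) + 3*sin(π*x/2)) dx. Term by term:
  ∫_0^2 3*sin(π*x/2) dx = 12/π;  ∫_0^2 2*x*sin(π*x/2) dx = 8/π;  ∫_0^2 3*x^2*sin(π*x/2) dx = -96/π^3 + 24/π.
Sum: 12/π + 8/π + -96/π^3 + 24/π = -96/π^3 + 44/π.
So RHS = -∫_0^2 v(x) φ(x) dx = -44/π + 96/π^3.
LHS − RHS = 4/π ≠ 0, so the identity fails.
(For a valid weak derivative the identity must hold for EVERY test function, in particular this one. The failure shows v is NOT the weak derivative of u.)
Correct weak derivative would be u'(x) = 3*x**2 + 2*x + 2.


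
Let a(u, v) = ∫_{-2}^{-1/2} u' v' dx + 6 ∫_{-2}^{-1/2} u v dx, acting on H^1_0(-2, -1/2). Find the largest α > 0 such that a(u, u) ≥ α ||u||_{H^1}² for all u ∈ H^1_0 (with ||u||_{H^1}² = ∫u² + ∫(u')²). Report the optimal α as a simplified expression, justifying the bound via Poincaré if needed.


α = 1

Coercivity of a(·,·) on H^1_0(-2, -1/2) means a(u, u) ≥ α ||u||_{H^1}² for every u ∈ H^1_0.
The interval has length L = 3/2, and Poincaré/coercivity depend only on L. Here a(u, u) = ∫(u')² + (6)·∫u².
Here c = 6 ≥ 1, so a(u,u) = ∫(u')² + c∫u² ≥ ∫(u')² + ∫u² = ||u||_{H^1}², i.e. α = 1 works. No larger α is possible: a(u,u) ≥ α||u||_{H^1}² means (1−α)∫(u')² ≥ (α−c)∫u², and for the modes u_n = sin(nπ(x−x₀)/L) (x₀ the left endpoint) one has ∫u_n²/∫(u_n')² = (L/(nπ))² → 0, so a(u_n,u_n)/||u_n||_{H^1}² → 1. Hence the optimal constant is α = 1.
Therefore α = 1.


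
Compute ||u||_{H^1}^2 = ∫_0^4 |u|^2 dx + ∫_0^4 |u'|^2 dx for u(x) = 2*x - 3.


||u||_{H^1}^2 = 124/3

The H^1 norm (squared) on an interval (0, L) is
  ||u||_{H^1}^2 = ∫_0^L u(x)^2 dx + ∫_0^L u'(x)^2 dx.
Compute u'(x) = 2.
Then u(x)^2 = 4*x**2 - 12*x + 9 and u'(x)^2 = 4.
Integrate each monomial from 0 to 4 using ∫_0^4 c·x^n dx = c·4^(n+1)/(n+1):
  ∫_0^4 u(x)^2 dx = ∫_0^4 (4*x^2 - 12*x + 9) dx. Term by term:
    ∫_0^4 4*x^2 dx = 256/3;  ∫_0^4 -12*x dx = -96;  ∫_0^4 9 dx = 36.
  Sum: 256/3 − 96 + 36 = 76/3.
  ∫_0^4 u'(x)^2 dx = ∫_0^4 (4) dx. Term by term:
    ∫_0^4 4 dx = 16.
Adding: ||u||_{H^1}^2 = 76/3 + 16 = 124/3.


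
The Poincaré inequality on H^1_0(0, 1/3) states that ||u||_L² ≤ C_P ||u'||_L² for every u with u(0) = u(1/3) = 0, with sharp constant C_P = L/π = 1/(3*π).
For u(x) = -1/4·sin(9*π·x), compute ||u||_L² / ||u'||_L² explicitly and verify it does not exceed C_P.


||u||_L² / ||u'||_L² = 1/(9*π) < C_P = 1/(3*π).

u(x) = -1/4·sin(9*π·x), so u'(x) = -9*π*cos(9*π*x)/4.
Writing u(x) = A·sin(kπx/L) with A = -1/4 and k = 3, use ∫_0^L sin²(kπx/L) dx = L/2 and ∫_0^L cos²(kπx/L) dx = L/2.
u² = 1/16·sin²(9*π·x) and (u')² = 81*π^2/16·cos²(9*π·x), and each of sin², cos² integrates to L/2 = 1/6 over (0, 1/3).
∫_0^1/3 u² dx = 1/96, so ||u||_L² = sqrt(6)/24.
∫_0^1/3 (u')² dx = 27*π^2/32, so ||u'||_L² = 3*sqrt(6)*π/8.
Ratio ||u||_L² / ||u'||_L² = 1/(9*π).
Sharp Poincaré constant on H^1_0(0, 1/3) is C_P = L/π = 1/(3*π), achieved by sin(3*π·x).
This is the k = 3 harmonic; the ratio L/(kπ) is strictly less than C_P = L/π, consistent with the sharp inequality ||u||_L² ≤ C_P ||u'||_L².


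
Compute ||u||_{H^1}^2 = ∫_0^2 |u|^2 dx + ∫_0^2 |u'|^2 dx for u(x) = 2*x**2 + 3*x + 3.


||u||_{H^1}^2 = 4384/15

The H^1 norm (squared) on an interval (0, L) is
  ||u||_{H^1}^2 = ∫_0^L u(x)^2 dx + ∫_0^L u'(x)^2 dx.
Compute u'(x) = 4*x + 3.
Then u(x)^2 = 4*x**4 + 12*x**3 + 21*x**2 + 18*x + 9 and u'(x)^2 = 16*x**2 + 24*x + 9.
Integrate each monomial from 0 to 2 using ∫_0^2 c·x^n dx = c·2^(n+1)/(n+1):
  ∫_0^2 u(x)^2 dx = ∫_0^2 (4*x^4 + 12*x^3 + 21*x^2 + 18*x + 9) dx. Term by term:
    ∫_0^2 4*x^4 dx = 128/5;  ∫_0^2 12*x^3 dx = 48;  ∫_0^2 21*x^2 dx = 56;
    ∫_0^2 18*x dx = 36;  ∫_0^2 9 dx = 18.
  Sum: 128/5 + 48 + 56 + 36 + 18 = 918/5.
  ∫_0^2 u'(x)^2 dx = ∫_0^2 (16*x^2 + 24*x + 9) dx. Term by term:
    ∫_0^2 16*x^2 dx = 128/3;  ∫_0^2 24*x dx = 48;  ∫_0^2 9 dx = 18.
  Sum: 128/3 + 48 + 18 = 326/3.
Adding: ||u||_{H^1}^2 = 918/5 + 326/3 = 4384/15.


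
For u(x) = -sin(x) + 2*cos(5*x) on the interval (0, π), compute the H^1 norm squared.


||u||_{H^1(0,π)}^2 = 53*π

u'(x) = -10*sin(5*x) - cos(x).
Expand u² and (u')² and integrate term by term on (0, π), using: for integers n ≥ 1, ∫_0^π sin²(nx) dx = ∫_0^π cos²(nx) dx = π/2; for n ≠ n', ∫_0^π sin(nx)sin(n'x) dx = ∫_0^π cos(nx)cos(n'x) dx = 0; and by product-to-sum, ∫_0^π sin(nx)cos(n'x) dx = ½∫_0^π [sin((n+n')x) + sin((n−n')x)] dx, which is 0 when n+n' is even and 2n/(n²−n'²) when n+n' is odd (it need not vanish on (0, π)).
  u² squared terms: (-1)²·∫sin(x)² dx = 1·π/2 = π/2;  (2)²·∫cos(5x)² dx = 4·π/2 = 2*π.
  u² cross terms: 2·(-1)·(2)·∫sin(x)·cos(5x) dx = -4·(0) = 0.
  So ∫_0^π u² dx = π/2 + 2*π + 0 = 5*π/2.
  (u')² squared terms: (-1)²·∫cos(x)² dx = 1·π/2 = π/2;  (-10)²·∫sin(5x)² dx = 100·π/2 = 50*π.
  (u')² cross terms: 2·(-1)·(-10)·∫cos(x)·sin(5x) dx = 20·(0) = 0.
  So ∫_0^π (u')² dx = π/2 + 50*π + 0 = 101*π/2.
||u||_{H^1}^2 = (5*π/2) + (101*π/2) = 53*π.


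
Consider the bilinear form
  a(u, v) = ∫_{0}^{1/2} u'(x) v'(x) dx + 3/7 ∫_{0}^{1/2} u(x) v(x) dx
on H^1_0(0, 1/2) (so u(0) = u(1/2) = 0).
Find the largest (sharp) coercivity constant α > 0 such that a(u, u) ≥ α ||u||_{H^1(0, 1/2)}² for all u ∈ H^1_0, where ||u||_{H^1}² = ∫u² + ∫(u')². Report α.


α = (3 + 28*π^2)/(7*(1 + 4*π^2))

Coercivity of a(·,·) on H^1_0(0, 1/2) means a(u, u) ≥ α ||u||_{H^1}² for every u ∈ H^1_0.
The interval has length L = 1/2, and Poincaré/coercivity depend only on L. Here a(u, u) = ∫(u')² + (3/7)·∫u².
Here 0 < c = 3/7 < 1. The condition a(u,u) ≥ α||u||_{H^1}² reads (1−α)∫(u')² ≥ (α−c)∫u². Any admissible α is ≤ 1 (rapidly oscillating u have ∫u²/∫(u')² → 0), and α = 1 would force 0 ≥ (1−c)∫u², impossible since c < 1; so 1−α > 0. By the sharp Poincaré inequality on H^1_0 of an interval of length L, ∫(u')² ≥ (π/L)²∫u² with equality for the first sine mode sin(π(x−x₀)/L) (x₀ the left endpoint), so the inequality holds for all u iff (1−α)(π/L)² ≥ α − c, i.e. α ≤ ((π/L)² + c)/((π/L)² + 1) = (1 + c(L/π)²)/(1 + (L/π)²). With (π/L)² = 4*π^2 and c = 3/7, the largest admissible constant is α = ((π/L)² + c)/((π/L)² + 1).
Simplifying, α = (3 + 28*π^2)/(7*(1 + 4*π^2)).


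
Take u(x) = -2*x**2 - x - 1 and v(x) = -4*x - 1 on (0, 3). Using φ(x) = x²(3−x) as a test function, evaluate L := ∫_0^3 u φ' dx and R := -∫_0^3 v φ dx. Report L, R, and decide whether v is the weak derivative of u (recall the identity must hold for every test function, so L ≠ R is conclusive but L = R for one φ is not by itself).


LHS = 1107/20, RHS = 1107/20. Yes, v = u' weakly.

u(x) = -2*x**2 - x - 1, classical derivative u'(x) = -4*x - 1.
φ(x) = x²(3−x), so φ'(x) = 3*x*(2 - x).
Note φ(0) = φ(3) = 0, so the boundary term u·φ vanishes.
LHS = ∫_0^3 u(x) φ'(x) dx = ∫_0^3 (6*x^4 - 9*x^3 - 3*x^2 - 6*x) dx. Term by term:
  ∫_0^3 6*x^4 dx = 1458/5;  ∫_0^3 -9*x^3 dx = -729/4;  ∫_0^3 -3*x^2 dx = -27;
  ∫_0^3 -6*x dx = -27.
Sum: 1458/5 − 729/4 − 27 − 27 = 1107/20.
So LHS = 1107/20.
∫_0^3 v(x) φ(x) dx = ∫_0^3 (4*x^4 - 11*x^3 - 3*x^2) dx. Term by term:
  ∫_0^3 4*x^4 dx = 972/5;  ∫_0^3 -11*x^3 dx = -891/4;  ∫_0^3 -3*x^2 dx = -27.
Sum: 972/5 − 891/4 − 27 = -1107/20.
So RHS = -∫_0^3 v(x) φ(x) dx = 1107/20.
LHS = RHS, so the identity holds for this test φ.
Moreover u is smooth here and v(x) = u'(x) = -4*x - 1 pointwise, so the identity holds for every test function. Hence v is the weak derivative of u.


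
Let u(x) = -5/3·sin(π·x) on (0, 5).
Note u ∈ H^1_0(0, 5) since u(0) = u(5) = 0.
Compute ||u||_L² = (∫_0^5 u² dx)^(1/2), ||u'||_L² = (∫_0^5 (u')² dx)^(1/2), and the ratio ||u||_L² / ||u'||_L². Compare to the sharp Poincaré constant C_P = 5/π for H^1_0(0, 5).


||u||_L² / ||u'||_L² = 1/π < C_P = 5/π.

u(x) = -5/3·sin(π·x), so u'(x) = -5*π*cos(π*x)/3.
Writing u(x) = A·sin(kπx/L) with A = -5/3 and k = 5, use ∫_0^L sin²(kπx/L) dx = L/2 and ∫_0^L cos²(kπx/L) dx = L/2.
u² = 25/9·sin²(π·x) and (u')² = 25*π^2/9·cos²(π·x), and each of sin², cos² integrates to L/2 = 5/2 over (0, 5).
∫_0^5 u² dx = 125/18, so ||u||_L² = 5*sqrt(10)/6.
∫_0^5 (u')² dx = 125*π^2/18, so ||u'||_L² = 5*sqrt(10)*π/6.
Ratio ||u||_L² / ||u'||_L² = 1/π.
Sharp Poincaré constant on H^1_0(0, 5) is C_P = L/π = 5/π, achieved by sin(π/5·x).
This is the k = 5 harmonic; the ratio L/(kπ) is strictly less than C_P = L/π, consistent with the sharp inequality ||u||_L² ≤ C_P ||u'||_L².


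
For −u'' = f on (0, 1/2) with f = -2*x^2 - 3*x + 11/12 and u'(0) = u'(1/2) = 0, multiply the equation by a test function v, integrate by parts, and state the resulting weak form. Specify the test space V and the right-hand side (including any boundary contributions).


V = H^1(0, 1/2) (no boundary constraint on v; u is determined up to an additive constant); weak form: ∫_0^1/2 u'v' dx = ∫_0^1/2 (-2*x^2 - 3*x + 11/12) v dx for all v ∈ V.

Multiply both sides by a test function v and integrate from 0 to 1/2:
  ∫_0^1/2 −u''(x) v(x) dx = ∫_0^1/2 f(x) v(x) dx.
Integrate the LHS by parts once:
  ∫_0^1/2 −u'' v dx = −[u'(x) v(x)]_0^1/2 + ∫_0^1/2 u'(x) v'(x) dx.
Thus ∫_0^1/2 u'(x) v'(x) dx = ∫_0^1/2 f(x) v(x) dx + [u'(x) v(x)]_0^1/2.
Choose V so that boundary terms are either known or forced to vanish.
u has homogeneous Neumann: u'(0) = u'(1/2) = 0. So [u' v]_0^1/2 = 0·v(1/2) − 0·v(0) = 0 for any v; take V = H^1(0, 1/2).
Weak formulation: find u (satisfying any essential BC) such that ∫_0^1/2 u'(x) v'(x) dx = ∫_0^1/2 f v dx for all v ∈ V (homogeneous Neumann, so boundary terms vanish).
Substituting f(x) = -2*x^2 - 3*x + 11/12, the right-hand side is ∫_0^1/2 (-2*x^2 - 3*x + 11/12) v dx.
Compatibility check (pure Neumann): taking v ≡ 1 ∈ V gives 0 = ∫_0^1/2 f dx + (0) − (0), i.e. ∫_0^1/2 f dx must equal u'(0) − u'(1/2) = 0. Indeed ∫_0^1/2 (-2*x^2 - 3*x + 11/12) dx = 0, so the data are compatible. The solution is then unique only up to an additive constant (fix it e.g. by requiring ∫_0^1/2 u dx = 0).


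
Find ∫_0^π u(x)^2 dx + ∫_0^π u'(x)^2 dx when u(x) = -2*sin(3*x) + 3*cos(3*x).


||u||_{H^1(0,π)}^2 = 65*π

u'(x) = -9*sin(3*x) - 6*cos(3*x).
Expand u² and (u')² and integrate term by term on (0, π), using: for integers n ≥ 1, ∫_0^π sin²(nx) dx = ∫_0^π cos²(nx) dx = π/2; for n ≠ n', ∫_0^π sin(nx)sin(n'x) dx = ∫_0^π cos(nx)cos(n'x) dx = 0; and by product-to-sum, ∫_0^π sin(nx)cos(n'x) dx = ½∫_0^π [sin((n+n')x) + sin((n−n')x)] dx, which is 0 when n+n' is even and 2n/(n²−n'²) when n+n' is odd (it need not vanish on (0, π)).
  u² squared terms: (-2)²·∫sin(3x)² dx = 4·π/2 = 2*π;  (3)²·∫cos(3x)² dx = 9·π/2 = 9*π/2.
  u² cross terms: 2·(-2)·(3)·∫sin(3x)·cos(3x) dx = -12·(0) = 0.
  So ∫_0^π u² dx = 2*π + 9*π/2 + 0 = 13*π/2.
  (u')² squared terms: (-9)²·∫sin(3x)² dx = 81·π/2 = 81*π/2;  (-6)²·∫cos(3x)² dx = 36·π/2 = 18*π.
  (u')² cross terms: 2·(-9)·(-6)·∫sin(3x)·cos(3x) dx = 108·(0) = 0.
  So ∫_0^π (u')² dx = 81*π/2 + 18*π + 0 = 117*π/2.
||u||_{H^1}^2 = (13*π/2) + (117*π/2) = 65*π.


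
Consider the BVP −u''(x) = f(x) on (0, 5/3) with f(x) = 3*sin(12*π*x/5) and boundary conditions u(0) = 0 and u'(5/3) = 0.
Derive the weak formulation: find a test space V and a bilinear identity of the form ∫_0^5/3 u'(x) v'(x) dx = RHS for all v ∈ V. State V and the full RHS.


V = {v ∈ H^1(0, 5/3) : v(0) = 0} (test functions vanish at x = 0 where u is specified); weak form: ∫_0^5/3 u'v' dx = ∫_0^5/3 (3*sin(12*π*x/5)) v dx for all v ∈ V.

Multiply both sides by a test function v and integrate from 0 to 5/3:
  ∫_0^5/3 −u''(x) v(x) dx = ∫_0^5/3 f(x) v(x) dx.
Integrate the LHS by parts once:
  ∫_0^5/3 −u'' v dx = −[u'(x) v(x)]_0^5/3 + ∫_0^5/3 u'(x) v'(x) dx.
Thus ∫_0^5/3 u'(x) v'(x) dx = ∫_0^5/3 f(x) v(x) dx + [u'(x) v(x)]_0^5/3.
Choose V so that boundary terms are either known or forced to vanish.
Mixed BC: u(0) = 0 (Dirichlet) and u'(5/3) = 0 (Neumann). Define V = {v ∈ H^1(0, 5/3) : v(0) = 0}. Then [u' v]_0^5/3 = u'(5/3)·v(5/3) − u'(0)·0 = 0.
Weak formulation: find u (satisfying any essential BC) such that ∫_0^5/3 u'(x) v'(x) dx = ∫_0^5/3 f v dx for all v ∈ V (Dirichlet at 0 absorbed into V; the Neumann datum at x = 5/3 is zero, so no boundary term remains).
Substituting f(x) = 3*sin(12*π*x/5), the right-hand side is ∫_0^5/3 (3*sin(12*π*x/5)) v dx.


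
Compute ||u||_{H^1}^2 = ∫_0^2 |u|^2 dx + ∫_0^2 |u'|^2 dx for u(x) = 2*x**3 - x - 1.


||u||_{H^1}^2 = 25264/105

The H^1 norm (squared) on an interval (0, L) is
  ||u||_{H^1}^2 = ∫_0^L u(x)^2 dx + ∫_0^L u'(x)^2 dx.
Compute u'(x) = 6*x**2 - 1.
Then u(x)^2 = 4*x**6 - 4*x**4 - 4*x**3 + x**2 + 2*x + 1 and u'(x)^2 = 36*x**4 - 12*x**2 + 1.
Integrate each monomial from 0 to 2 using ∫_0^2 c·x^n dx = c·2^(n+1)/(n+1):
  ∫_0^2 u(x)^2 dx = ∫_0^2 (4*x^6 - 4*x^4 - 4*x^3 + x^2 + 2*x + 1) dx. Term by term:
    ∫_0^2 4*x^6 dx = 512/7;  ∫_0^2 -4*x^4 dx = -128/5;  ∫_0^2 -4*x^3 dx = -16;
    ∫_0^2 x^2 dx = 8/3;  ∫_0^2 2*x dx = 4;  ∫_0^2 1 dx = 2.
  Sum: 512/7 − 128/5 − 16 + 8/3 + 4 + 2 = 4222/105.
  ∫_0^2 u'(x)^2 dx = ∫_0^2 (36*x^4 - 12*x^2 + 1) dx. Term by term:
    ∫_0^2 36*x^4 dx = 1152/5;  ∫_0^2 -12*x^2 dx = -32;  ∫_0^2 1 dx = 2.
  Sum: 1152/5 − 32 + 2 = 1002/5.
Adding: ||u||_{H^1}^2 = 4222/105 + 1002/5 = 25264/105.


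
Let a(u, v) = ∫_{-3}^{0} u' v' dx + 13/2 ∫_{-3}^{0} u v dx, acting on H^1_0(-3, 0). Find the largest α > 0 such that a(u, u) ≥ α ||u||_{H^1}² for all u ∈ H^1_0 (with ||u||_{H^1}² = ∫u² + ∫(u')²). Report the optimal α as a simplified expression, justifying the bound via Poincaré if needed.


α = 1

Coercivity of a(·,·) on H^1_0(-3, 0) means a(u, u) ≥ α ||u||_{H^1}² for every u ∈ H^1_0.
The interval has length L = 3, and Poincaré/coercivity depend only on L. Here a(u, u) = ∫(u')² + (13/2)·∫u².
Here c = 13/2 ≥ 1, so a(u,u) = ∫(u')² + c∫u² ≥ ∫(u')² + ∫u² = ||u||_{H^1}², i.e. α = 1 works. No larger α is possible: a(u,u) ≥ α||u||_{H^1}² means (1−α)∫(u')² ≥ (α−c)∫u², and for the modes u_n = sin(nπ(x−x₀)/L) (x₀ the left endpoint) one has ∫u_n²/∫(u_n')² = (L/(nπ))² → 0, so a(u_n,u_n)/||u_n||_{H^1}² → 1. Hence the optimal constant is α = 1.
Therefore α = 1.


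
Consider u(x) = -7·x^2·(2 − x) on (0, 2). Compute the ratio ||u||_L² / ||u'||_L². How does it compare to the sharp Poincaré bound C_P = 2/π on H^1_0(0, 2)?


||u||_L² / ||u'||_L² = sqrt(14)/7 < C_P = 2/π.

u(x) = -7·x^2·(2 − x), so u'(x) = 7*x*(3*x - 4).
u(x) = -7·x^2·(2 − x) vanishes at x = 0 and x = 2, so u ∈ H^1_0(0, 2). Differentiate via the product rule and integrate the resulting polynomials term by term.
  ∫_0^2 u² dx = ∫_0^2 (49*x^6 - 196*x^5 + 196*x^4) dx. Term by term:
    ∫_0^2 49*x^6 dx = 896;  ∫_0^2 -196*x^5 dx = -6272/3;  ∫_0^2 196*x^4 dx = 6272/5.
  Sum: 896 − 6272/3 + 6272/5 = 896/15.
  ∫_0^2 (u')² dx = ∫_0^2 (441*x^4 - 1176*x^3 + 784*x^2) dx. Term by term:
    ∫_0^2 441*x^4 dx = 14112/5;  ∫_0^2 -1176*x^3 dx = -4704;  ∫_0^2 784*x^2 dx = 6272/3.
  Sum: 14112/5 − 4704 + 6272/3 = 3136/15.
∫_0^2 u² dx = 896/15, so ||u||_L² = 8*sqrt(210)/15.
∫_0^2 (u')² dx = 3136/15, so ||u'||_L² = 56*sqrt(15)/15.
Ratio ||u||_L² / ||u'||_L² = sqrt(14)/7.
Sharp Poincaré constant on H^1_0(0, 2) is C_P = L/π = 2/π, achieved by sin(π/2·x).
A polynomial bump cannot attain the sharp Poincaré constant (only the first sine eigenfunction does), so the ratio is strictly less than C_P, consistent with ||u||_L² ≤ C_P ||u'||_L².


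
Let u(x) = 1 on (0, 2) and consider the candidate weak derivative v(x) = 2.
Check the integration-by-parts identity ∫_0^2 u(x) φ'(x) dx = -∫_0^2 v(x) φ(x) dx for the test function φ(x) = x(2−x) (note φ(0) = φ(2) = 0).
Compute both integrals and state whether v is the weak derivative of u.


LHS = 0, RHS = -8/3. No, v is not the weak derivative of u.

u(x) = 1, classical derivative u'(x) = 0.
φ(x) = x(2−x), so φ'(x) = 2 - 2*x.
Note φ(0) = φ(2) = 0, so the boundary term u·φ vanishes.
LHS = ∫_0^2 u(x) φ'(x) dx = ∫_0^2 (2 - 2*x) dx. Term by term:
  ∫_0^2 -2*x dx = -4;  ∫_0^2 2 dx = 4.
Sum: -4 + 4 = 0.
So LHS = 0.
∫_0^2 v(x) φ(x) dx = ∫_0^2 (-2*x^2 + 4*x) dx. Term by term:
  ∫_0^2 -2*x^2 dx = -16/3;  ∫_0^2 4*x dx = 8.
Sum: -16/3 + 8 = 8/3.
So RHS = -∫_0^2 v(x) φ(x) dx = -8/3.
LHS − RHS = 8/3 ≠ 0, so the identity fails.
(For a valid weak derivative the identity must hold for EVERY test function, in particular this one. The failure shows v is NOT the weak derivative of u.)
Correct weak derivative would be u'(x) = 0.


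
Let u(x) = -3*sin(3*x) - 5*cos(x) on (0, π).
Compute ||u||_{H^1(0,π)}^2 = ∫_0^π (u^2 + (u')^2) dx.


||u||_{H^1(0,π)}^2 = 70*π

u'(x) = 5*sin(x) - 9*cos(3*x).
Expand u² and (u')² and integrate term by term on (0, π), using: for integers n ≥ 1, ∫_0^π sin²(nx) dx = ∫_0^π cos²(nx) dx = π/2; for n ≠ n', ∫_0^π sin(nx)sin(n'x) dx = ∫_0^π cos(nx)cos(n'x) dx = 0; and by product-to-sum, ∫_0^π sin(nx)cos(n'x) dx = ½∫_0^π [sin((n+n')x) + sin((n−n')x)] dx, which is 0 when n+n' is even and 2n/(n²−n'²) when n+n' is odd (it need not vanish on (0, π)).
  u² squared terms: (-5)²·∫cos(x)² dx = 25·π/2 = 25*π/2;  (-3)²·∫sin(3x)² dx = 9·π/2 = 9*π/2.
  u² cross terms: 2·(-5)·(-3)·∫cos(x)·sin(3x) dx = 30·(0) = 0.
  So ∫_0^π u² dx = 25*π/2 + 9*π/2 + 0 = 17*π.
  (u')² squared terms: (-9)²·∫cos(3x)² dx = 81·π/2 = 81*π/2;  (5)²·∫sin(x)² dx = 25·π/2 = 25*π/2.
  (u')² cross terms: 2·(-9)·(5)·∫cos(3x)·sin(x) dx = -90·(0) = 0.
  So ∫_0^π (u')² dx = 81*π/2 + 25*π/2 + 0 = 53*π.
||u||_{H^1}^2 = (17*π) + (53*π) = 70*π.


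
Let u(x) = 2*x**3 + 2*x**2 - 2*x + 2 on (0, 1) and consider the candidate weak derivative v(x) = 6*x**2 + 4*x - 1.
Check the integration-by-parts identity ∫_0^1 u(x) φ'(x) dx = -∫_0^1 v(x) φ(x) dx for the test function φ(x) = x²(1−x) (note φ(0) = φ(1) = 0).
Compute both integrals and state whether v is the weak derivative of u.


LHS = -7/30, RHS = -19/60. No, v is not the weak derivative of u.

u(x) = 2*x**3 + 2*x**2 - 2*x + 2, classical derivative u'(x) = 6*x**2 + 4*x - 2.
φ(x) = x²(1−x), so φ'(x) = x*(2 - 3*x).
Note φ(0) = φ(1) = 0, so the boundary term u·φ vanishes.
LHS = ∫_0^1 u(x) φ'(x) dx = ∫_0^1 (-6*x^5 - 2*x^4 + 10*x^3 - 10*x^2 + 4*x) dx. Term by term:
  ∫_0^1 -6*x^5 dx = -1;  ∫_0^1 -2*x^4 dx = -2/5;  ∫_0^1 10*x^3 dx = 5/2;
  ∫_0^1 -10*x^2 dx = -10/3;  ∫_0^1 4*x dx = 2.
Sum: -1 − 2/5 + 5/2 − 10/3 + 2 = -7/30.
So LHS = -7/30.
∫_0^1 v(x) φ(x) dx = ∫_0^1 (-6*x^5 + 2*x^4 + 5*x^3 - x^2) dx. Term by term:
  ∫_0^1 -6*x^5 dx = -1;  ∫_0^1 2*x^4 dx = 2/5;  ∫_0^1 5*x^3 dx = 5/4;
  ∫_0^1 -x^2 dx = -1/3.
Sum: -1 + 2/5 + 5/4 − 1/3 = 19/60.
So RHS = -∫_0^1 v(x) φ(x) dx = -19/60.
LHS − RHS = 1/12 ≠ 0, so the identity fails.
(For a valid weak derivative the identity must hold for EVERY test function, in particular this one. The failure shows v is NOT the weak derivative of u.)
Correct weak derivative would be u'(x) = 6*x**2 + 4*x - 2.


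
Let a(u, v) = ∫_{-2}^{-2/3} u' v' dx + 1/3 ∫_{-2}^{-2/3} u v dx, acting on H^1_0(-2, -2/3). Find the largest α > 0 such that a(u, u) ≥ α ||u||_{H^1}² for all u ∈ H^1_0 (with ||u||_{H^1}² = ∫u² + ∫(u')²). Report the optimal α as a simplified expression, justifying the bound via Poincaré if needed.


α = (16 + 27*π^2)/(3*(16 + 9*π^2))

Coercivity of a(·,·) on H^1_0(-2, -2/3) means a(u, u) ≥ α ||u||_{H^1}² for every u ∈ H^1_0.
The interval has length L = 4/3, and Poincaré/coercivity depend only on L. Here a(u, u) = ∫(u')² + (1/3)·∫u².
Here 0 < c = 1/3 < 1. The condition a(u,u) ≥ α||u||_{H^1}² reads (1−α)∫(u')² ≥ (α−c)∫u². Any admissible α is ≤ 1 (rapidly oscillating u have ∫u²/∫(u')² → 0), and α = 1 would force 0 ≥ (1−c)∫u², impossible since c < 1; so 1−α > 0. By the sharp Poincaré inequality on H^1_0 of an interval of length L, ∫(u')² ≥ (π/L)²∫u² with equality for the first sine mode sin(π(x−x₀)/L) (x₀ the left endpoint), so the inequality holds for all u iff (1−α)(π/L)² ≥ α − c, i.e. α ≤ ((π/L)² + c)/((π/L)² + 1) = (1 + c(L/π)²)/(1 + (L/π)²). With (π/L)² = 9*π^2/16 and c = 1/3, the largest admissible constant is α = ((π/L)² + c)/((π/L)² + 1).
Simplifying, α = (16 + 27*π^2)/(3*(16 + 9*π^2)).


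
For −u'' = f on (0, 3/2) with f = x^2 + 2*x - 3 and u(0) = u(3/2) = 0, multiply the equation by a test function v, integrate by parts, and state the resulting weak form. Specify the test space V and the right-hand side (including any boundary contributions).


V = H^1_0(0, 3/2) (so v(0) = v(3/2) = 0); weak form: ∫_0^3/2 u'v' dx = ∫_0^3/2 (x^2 + 2*x - 3) v dx for all v ∈ V.

Multiply both sides by a test function v and integrate from 0 to 3/2:
  ∫_0^3/2 −u''(x) v(x) dx = ∫_0^3/2 f(x) v(x) dx.
Integrate the LHS by parts once:
  ∫_0^3/2 −u'' v dx = −[u'(x) v(x)]_0^3/2 + ∫_0^3/2 u'(x) v'(x) dx.
Thus ∫_0^3/2 u'(x) v'(x) dx = ∫_0^3/2 f(x) v(x) dx + [u'(x) v(x)]_0^3/2.
Choose V so that boundary terms are either known or forced to vanish.
u is Dirichlet: u(0) = u(3/2) = 0. Let V = H^1_0(0, 3/2); then v(0) = v(3/2) = 0, and [u' v]_0^3/2 = 0.
Weak formulation: find u (satisfying any essential BC) such that ∫_0^3/2 u'(x) v'(x) dx = ∫_0^3/2 f v dx for all v ∈ V.
Substituting f(x) = x^2 + 2*x - 3, the right-hand side is ∫_0^3/2 (x^2 + 2*x - 3) v dx.


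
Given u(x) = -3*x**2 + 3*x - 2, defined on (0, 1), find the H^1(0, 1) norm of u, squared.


||u||_{H^1}^2 = 53/10

The H^1 norm (squared) on an interval (0, L) is
  ||u||_{H^1}^2 = ∫_0^L u(x)^2 dx + ∫_0^L u'(x)^2 dx.
Compute u'(x) = 3 - 6*x.
Then u(x)^2 = 9*x**4 - 18*x**3 + 21*x**2 - 12*x + 4 and u'(x)^2 = 36*x**2 - 36*x + 9.
Integrate each monomial from 0 to 1 using ∫_0^1 c·x^n dx = c·1^(n+1)/(n+1):
  ∫_0^1 u(x)^2 dx = ∫_0^1 (9*x^4 - 18*x^3 + 21*x^2 - 12*x + 4) dx. Term by term:
    ∫_0^1 9*x^4 dx = 9/5;  ∫_0^1 -18*x^3 dx = -9/2;  ∫_0^1 21*x^2 dx = 7;
    ∫_0^1 -12*x dx = -6;  ∫_0^1 4 dx = 4.
  Sum: 9/5 − 9/2 + 7 − 6 + 4 = 23/10.
  ∫_0^1 u'(x)^2 dx = ∫_0^1 (36*x^2 - 36*x + 9) dx. Term by term:
    ∫_0^1 36*x^2 dx = 12;  ∫_0^1 -36*x dx = -18;  ∫_0^1 9 dx = 9.
  Sum: 12 − 18 + 9 = 3.
Adding: ||u||_{H^1}^2 = 23/10 + 3 = 53/10.


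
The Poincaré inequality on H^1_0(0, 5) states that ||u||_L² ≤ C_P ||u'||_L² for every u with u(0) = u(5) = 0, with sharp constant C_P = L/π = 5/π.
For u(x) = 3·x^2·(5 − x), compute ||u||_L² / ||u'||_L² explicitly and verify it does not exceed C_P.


||u||_L² / ||u'||_L² = 5*sqrt(14)/14 < C_P = 5/π.

u(x) = 3·x^2·(5 − x), so u'(x) = 3*x*(10 - 3*x).
u(x) = 3·x^2·(5 − x) vanishes at x = 0 and x = 5, so u ∈ H^1_0(0, 5). Differentiate via the product rule and integrate the resulting polynomials term by term.
  ∫_0^5 u² dx = ∫_0^5 (9*x^6 - 90*x^5 + 225*x^4) dx. Term by term:
    ∫_0^5 9*x^6 dx = 703125/7;  ∫_0^5 -90*x^5 dx = -234375;  ∫_0^5 225*x^4 dx = 140625.
  Sum: 703125/7 − 234375 + 140625 = 46875/7.
  ∫_0^5 (u')² dx = ∫_0^5 (81*x^4 - 540*x^3 + 900*x^2) dx. Term by term:
    ∫_0^5 81*x^4 dx = 50625;  ∫_0^5 -540*x^3 dx = -84375;  ∫_0^5 900*x^2 dx = 37500.
  Sum: 50625 − 84375 + 37500 = 3750.
∫_0^5 u² dx = 46875/7, so ||u||_L² = 125*sqrt(21)/7.
∫_0^5 (u')² dx = 3750, so ||u'||_L² = 25*sqrt(6).
Ratio ||u||_L² / ||u'||_L² = 5*sqrt(14)/14.
Sharp Poincaré constant on H^1_0(0, 5) is C_P = L/π = 5/π, achieved by sin(π/5·x).
A polynomial bump cannot attain the sharp Poincaré constant (only the first sine eigenfunction does), so the ratio is strictly less than C_P, consistent with ||u||_L² ≤ C_P ||u'||_L².


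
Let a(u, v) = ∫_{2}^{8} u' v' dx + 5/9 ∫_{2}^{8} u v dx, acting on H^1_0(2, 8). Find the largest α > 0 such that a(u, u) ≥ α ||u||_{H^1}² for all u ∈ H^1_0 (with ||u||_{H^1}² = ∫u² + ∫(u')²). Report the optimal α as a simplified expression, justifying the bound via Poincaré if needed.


α = (π^2 + 20)/(π^2 + 36)

Coercivity of a(·,·) on H^1_0(2, 8) means a(u, u) ≥ α ||u||_{H^1}² for every u ∈ H^1_0.
The interval has length L = 6, and Poincaré/coercivity depend only on L. Here a(u, u) = ∫(u')² + (5/9)·∫u².
Here 0 < c = 5/9 < 1. The condition a(u,u) ≥ α||u||_{H^1}² reads (1−α)∫(u')² ≥ (α−c)∫u². Any admissible α is ≤ 1 (rapidly oscillating u have ∫u²/∫(u')² → 0), and α = 1 would force 0 ≥ (1−c)∫u², impossible since c < 1; so 1−α > 0. By the sharp Poincaré inequality on H^1_0 of an interval of length L, ∫(u')² ≥ (π/L)²∫u² with equality for the first sine mode sin(π(x−x₀)/L) (x₀ the left endpoint), so the inequality holds for all u iff (1−α)(π/L)² ≥ α − c, i.e. α ≤ ((π/L)² + c)/((π/L)² + 1) = (1 + c(L/π)²)/(1 + (L/π)²). With (π/L)² = π^2/36 and c = 5/9, the largest admissible constant is α = ((π/L)² + c)/((π/L)² + 1).
Simplifying, α = (π^2 + 20)/(π^2 + 36).


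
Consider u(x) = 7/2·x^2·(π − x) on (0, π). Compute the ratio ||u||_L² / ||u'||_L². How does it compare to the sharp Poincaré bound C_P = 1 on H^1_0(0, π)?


||u||_L² / ||u'||_L² = sqrt(14)*π/14 < C_P = 1.

u(x) = 7/2·x^2·(π − x), so u'(x) = 7*x*(-3*x + 2*π)/2.
u(x) = 7/2·x^2·(π − x) vanishes at x = 0 and x = π, so u ∈ H^1_0(0, π). Differentiate via the product rule and integrate the resulting polynomials term by term.
  ∫_0^π u² dx = ∫_0^π (49*x^6/4 - 49*π*x^5/2 + 49*π^2*x^4/4) dx. Term by term:
    ∫_0^π 49*x^6/4 dx = 7*π^7/4;  ∫_0^π -49*π*x^5/2 dx = -49*π^7/12;  ∫_0^π 49*π^2*x^4/4 dx = 49*π^7/20.
  Sum: 7*π^7/4 − 49*π^7/12 + 49*π^7/20 = 7*π^7/60.
  ∫_0^π (u')² dx = ∫_0^π (441*x^4/4 - 147*π*x^3 + 49*π^2*x^2) dx. Term by term:
    ∫_0^π 441*x^4/4 dx = 441*π^5/20;  ∫_0^π -147*π*x^3 dx = -147*π^5/4;  ∫_0^π 49*π^2*x^2 dx = 49*π^5/3.
  Sum: 441*π^5/20 − 147*π^5/4 + 49*π^5/3 = 49*π^5/30.
∫_0^π u² dx = 7*π^7/60, so ||u||_L² = sqrt(105)*π^(7/2)/30.
∫_0^π (u')² dx = 49*π^5/30, so ||u'||_L² = 7*sqrt(30)*π^(5/2)/30.
Ratio ||u||_L² / ||u'||_L² = sqrt(14)*π/14.
Sharp Poincaré constant on H^1_0(0, π) is C_P = L/π = 1, achieved by sin(x).
A polynomial bump cannot attain the sharp Poincaré constant (only the first sine eigenfunction does), so the ratio is strictly less than C_P, consistent with ||u||_L² ≤ C_P ||u'||_L².


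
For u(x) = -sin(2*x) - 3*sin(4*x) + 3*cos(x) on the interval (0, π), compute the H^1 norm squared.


||u||_{H^1(0,π)}^2 = -176/5 + 88*π

u'(x) = -3*sin(x) - 2*cos(2*x) - 12*cos(4*x).
Expand u² and (u')² and integrate term by term on (0, π), using: for integers n ≥ 1, ∫_0^π sin²(nx) dx = ∫_0^π cos²(nx) dx = π/2; for n ≠ n', ∫_0^π sin(nx)sin(n'x) dx = ∫_0^π cos(nx)cos(n'x) dx = 0; and by product-to-sum, ∫_0^π sin(nx)cos(n'x) dx = ½∫_0^π [sin((n+n')x) + sin((n−n')x)] dx, which is 0 when n+n' is even and 2n/(n²−n'²) when n+n' is odd (it need not vanish on (0, π)).
  u² squared terms: (-1)²·∫sin(2x)² dx = 1·π/2 = π/2;  (-3)²·∫sin(4x)² dx = 9·π/2 = 9*π/2;  (3)²·∫cos(x)² dx = 9·π/2 = 9*π/2.
  u² cross terms: 2·(-1)·(-3)·∫sin(2x)·sin(4x) dx = 6·(0) = 0;  2·(-1)·(3)·∫sin(2x)·cos(x) dx = -6·(4/3) = -8;  2·(-3)·(3)·∫sin(4x)·cos(x) dx = -18·(8/15) = -48/5.
  So ∫_0^π u² dx = π/2 + 9*π/2 + 9*π/2 + 0 − 8 − 48/5 = -88/5 + 19*π/2.
  (u')² squared terms: (-12)²·∫cos(4x)² dx = 144·π/2 = 72*π;  (-3)²·∫sin(x)² dx = 9·π/2 = 9*π/2;  (-2)²·∫cos(2x)² dx = 4·π/2 = 2*π.
  (u')² cross terms: 2·(-12)·(-3)·∫cos(4x)·sin(x) dx = 72·(-2/15) = -48/5;  2·(-12)·(-2)·∫cos(4x)·cos(2x) dx = 48·(0) = 0;  2·(-3)·(-2)·∫sin(x)·cos(2x) dx = 12·(-2/3) = -8.
  So ∫_0^π (u')² dx = 72*π + 9*π/2 + 2*π − 48/5 + 0 − 8 = -88/5 + 157*π/2.
||u||_{H^1}^2 = (-88/5 + 19*π/2) + (-88/5 + 157*π/2) = -176/5 + 88*π.


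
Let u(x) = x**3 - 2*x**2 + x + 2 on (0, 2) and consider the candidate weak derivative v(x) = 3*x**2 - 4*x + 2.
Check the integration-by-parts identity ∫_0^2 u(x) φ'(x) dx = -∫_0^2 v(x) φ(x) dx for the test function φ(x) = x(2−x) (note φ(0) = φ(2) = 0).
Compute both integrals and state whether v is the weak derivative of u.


LHS = -4/5, RHS = -32/15. No, v is not the weak derivative of u.

u(x) = x**3 - 2*x**2 + x + 2, classical derivative u'(x) = 3*x**2 - 4*x + 1.
φ(x) = x(2−x), so φ'(x) = 2 - 2*x.
Note φ(0) = φ(2) = 0, so the boundary term u·φ vanishes.
LHS = ∫_0^2 u(x) φ'(x) dx = ∫_0^2 (-2*x^4 + 6*x^3 - 6*x^2 - 2*x + 4) dx. Term by term:
  ∫_0^2 -2*x^4 dx = -64/5;  ∫_0^2 6*x^3 dx = 24;  ∫_0^2 -6*x^2 dx = -16;
  ∫_0^2 -2*x dx = -4;  ∫_0^2 4 dx = 8.
Sum: -64/5 + 24 − 16 − 4 + 8 = -4/5.
So LHS = -4/5.
∫_0^2 v(x) φ(x) dx = ∫_0^2 (-3*x^4 + 10*x^3 - 10*x^2 + 4*x) dx. Term by term:
  ∫_0^2 -3*x^4 dx = -96/5;  ∫_0^2 10*x^3 dx = 40;  ∫_0^2 -10*x^2 dx = -80/3;
  ∫_0^2 4*x dx = 8.
Sum: -96/5 + 40 − 80/3 + 8 = 32/15.
So RHS = -∫_0^2 v(x) φ(x) dx = -32/15.
LHS − RHS = 4/3 ≠ 0, so the identity fails.
(For a valid weak derivative the identity must hold for EVERY test function, in particular this one. The failure shows v is NOT the weak derivative of u.)
Correct weak derivative would be u'(x) = 3*x**2 - 4*x + 1.
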